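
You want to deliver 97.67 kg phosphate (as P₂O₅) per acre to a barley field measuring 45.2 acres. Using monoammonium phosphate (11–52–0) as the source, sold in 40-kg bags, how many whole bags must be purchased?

Product per acre = 97.67 / 52% = 187.827 kg.
Total product = 187.827 × 45.2 = 8489.78 kg.
Bags = ⌈8489.78 / 40⌉ = 213.

213 bags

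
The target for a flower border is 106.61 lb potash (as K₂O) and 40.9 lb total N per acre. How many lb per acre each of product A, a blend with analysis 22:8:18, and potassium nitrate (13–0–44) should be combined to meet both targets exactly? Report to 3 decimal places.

Let a = lb of product A, b = lb of potassium nitrate (per acre).
K₂O: 0.18·a + 0.44·b = 106.61
N: 0.22·a + 0.13·b = 40.9
From row1: a = (106.61 − 0.44·b) / 0.18.
Into row2: 0.22·(106.61 − 0.44·b)/0.18 + 0.13·b = 40.9 → b = 219.2398, a = 56.3583.

56.358 lb product A, 219.240 lb potassium nitrate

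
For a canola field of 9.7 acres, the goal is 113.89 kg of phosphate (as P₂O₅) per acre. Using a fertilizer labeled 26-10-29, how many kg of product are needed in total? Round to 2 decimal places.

11047.33 kg

Product per acre = 113.89 / 10% = 1138.9 kg.
Total product = 1138.9 × 9.7 = 11047.33 kg.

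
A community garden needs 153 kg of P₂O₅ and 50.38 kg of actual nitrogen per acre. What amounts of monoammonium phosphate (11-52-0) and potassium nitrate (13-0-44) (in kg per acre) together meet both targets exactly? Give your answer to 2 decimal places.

294.23 kg monoammonium phosphate, 138.57 kg potassium nitrate

Per-acre balance (a = monoammonium phosphate, b = potassium nitrate):
P₂O₅: 0.52·a + 0·b = 153
N: 0.11·a + 0.13·b = 50.38
Eliminate b: (row1) − 0/0.13·(row2) → 0.52·a = 153, so a = 294.231.
Then b = (50.38 − 0.11·294.231) / 0.13 = 138.574.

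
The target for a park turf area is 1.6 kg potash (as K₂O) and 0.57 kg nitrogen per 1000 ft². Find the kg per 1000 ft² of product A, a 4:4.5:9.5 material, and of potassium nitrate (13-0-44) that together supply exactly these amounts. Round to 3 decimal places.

Per-1000 ft² balance (a = product A, b = potassium nitrate):
K₂O: 0.095·a + 0.44·b = 1.6
N: 0.04·a + 0.13·b = 0.57
From row1: a = (1.6 − 0.44·b) / 0.095.
Into row2: 0.04·(1.6 − 0.44·b)/0.095 + 0.13·b = 0.57 → b = 1.87619, a = 8.15238.

8.152 kg product A, 1.876 kg potassium nitrate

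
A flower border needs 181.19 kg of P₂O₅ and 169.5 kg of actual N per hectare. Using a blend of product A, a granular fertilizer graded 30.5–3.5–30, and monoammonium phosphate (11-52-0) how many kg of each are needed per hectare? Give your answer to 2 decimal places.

Let a = kg of product A, b = kg of monoammonium phosphate (per hectare).
P₂O₅: 0.035·a + 0.52·b = 181.19
N: 0.305·a + 0.11·b = 169.5
From row1: a = (181.19 − 0.52·b) / 0.035.
Into row2: 0.305·(181.19 − 0.52·b)/0.035 + 0.11·b = 169.5 → b = 318.775, a = 440.7696.

440.77 kg product A, 318.78 kg monoammonium phosphate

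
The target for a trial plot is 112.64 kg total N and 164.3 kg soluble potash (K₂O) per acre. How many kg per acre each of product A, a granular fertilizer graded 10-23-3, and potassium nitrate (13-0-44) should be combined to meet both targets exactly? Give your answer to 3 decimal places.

703.307 kg product A, 325.456 kg potassium nitrate

Let a = kg of product A, b = kg of potassium nitrate (per acre).
N: 0.1·a + 0.13·b = 112.64
K₂O: 0.03·a + 0.44·b = 164.3
Eliminate a: (row1) − 0.1/0.03·(row2) → -1.33667·b = -435.027, so b = 325.4564.
Back-substitute: a = (112.64 − 0.13·325.4564) / 0.1 = 703.3067.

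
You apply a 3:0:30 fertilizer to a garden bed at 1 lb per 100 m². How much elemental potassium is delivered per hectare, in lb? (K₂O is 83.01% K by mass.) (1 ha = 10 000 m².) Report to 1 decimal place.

24.9 lb K per hectare

K₂O per 100 m² = 1 × 30% = 0.3 lb.
Elemental K = 0.3 × 0.8301 = 0.24903 lb per 100 m².
Convert to per hectare: 0.24903 × 100 = 24.903 lb.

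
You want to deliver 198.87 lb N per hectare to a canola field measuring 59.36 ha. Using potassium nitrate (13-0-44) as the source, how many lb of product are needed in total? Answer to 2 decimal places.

Product per hectare = 198.87 / 13% = 1529.77 lb.
Total product = 1529.77 × 59.36 = 90807.102 lb.

90807.10 lb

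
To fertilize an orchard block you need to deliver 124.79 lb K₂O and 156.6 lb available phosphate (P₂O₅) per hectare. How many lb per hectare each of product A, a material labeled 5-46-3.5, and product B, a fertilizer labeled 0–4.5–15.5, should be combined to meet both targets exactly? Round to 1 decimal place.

Let a = lb of product A, b = lb of product B (per hectare).
K₂O: 0.035·a + 0.155·b = 124.79
P₂O₅: 0.46·a + 0.045·b = 156.6
Solving simultaneously: a = 267.586, b = 744.674.

267.6 lb product A, 744.7 lb product B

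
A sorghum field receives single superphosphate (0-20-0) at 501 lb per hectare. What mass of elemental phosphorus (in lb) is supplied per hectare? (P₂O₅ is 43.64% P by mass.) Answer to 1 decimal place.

43.7 lb P per hectare

P₂O₅ per hectare = 501 × 20% = 100.2 lb.
Elemental P = 100.2 × 0.4364 = 43.7273 lb per hectare.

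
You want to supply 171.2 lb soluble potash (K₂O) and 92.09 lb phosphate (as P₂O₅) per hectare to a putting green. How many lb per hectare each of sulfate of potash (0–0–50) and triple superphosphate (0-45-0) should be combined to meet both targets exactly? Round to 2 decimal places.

342.40 lb sulfate of potash, 204.64 lb triple superphosphate

With a, b = lb per hectare of sulfate of potash and triple superphosphate:
K₂O: 0.5·a + 0·b = 171.2
P₂O₅: 0·a + 0.45·b = 92.09
Solving simultaneously: a = 342.4, b = 204.644.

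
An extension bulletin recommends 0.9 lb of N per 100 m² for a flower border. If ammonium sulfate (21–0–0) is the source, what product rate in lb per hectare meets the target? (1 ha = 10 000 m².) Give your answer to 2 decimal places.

428.57 lb of product per hectare

Product per 100 m² = 0.9 / 21% = 4.28571 lb.
Convert to per hectare: 4.28571 × 100 = 428.571 lb.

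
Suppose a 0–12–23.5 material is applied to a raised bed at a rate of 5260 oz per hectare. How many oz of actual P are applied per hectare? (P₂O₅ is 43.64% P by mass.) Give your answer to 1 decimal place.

275.5 oz P per hectare

P₂O₅ per hectare = 5260 × 12% = 631.2 oz.
Elemental P = 631.2 × 0.4364 = 275.456 oz per hectare.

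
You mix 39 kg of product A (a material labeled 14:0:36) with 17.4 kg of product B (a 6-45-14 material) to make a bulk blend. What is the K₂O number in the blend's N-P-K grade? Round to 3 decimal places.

Total mass = 39 + 17.4 = 56.4 kg.
K₂O mass = 36%×39 + 14%×17.4 = 16.476 kg.
% K₂O = 16.476 / 56.4 = 29.2128%.

29.213% K₂O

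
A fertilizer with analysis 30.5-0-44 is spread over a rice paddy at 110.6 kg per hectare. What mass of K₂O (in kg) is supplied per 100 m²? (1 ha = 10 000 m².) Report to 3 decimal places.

K₂O per hectare = 110.6 × 44% = 48.664 kg.
Convert to per 100 m²: 48.664 × 0.01 = 0.48664 kg.

0.487 kg K₂O per hundred sq m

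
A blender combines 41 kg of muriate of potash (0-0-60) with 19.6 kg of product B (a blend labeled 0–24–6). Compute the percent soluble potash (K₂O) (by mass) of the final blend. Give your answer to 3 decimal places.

Total mass = 41 + 19.6 = 60.6 kg.
K₂O mass = 60%×41 + 6%×19.6 = 25.776 kg.
% K₂O = 25.776 / 60.6 = 42.5347%.

42.535% K₂O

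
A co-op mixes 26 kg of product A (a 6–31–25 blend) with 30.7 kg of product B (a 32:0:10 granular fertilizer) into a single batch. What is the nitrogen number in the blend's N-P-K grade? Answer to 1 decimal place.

20.1% N

Total mass = 26 + 30.7 = 56.7 kg.
N mass = 6%×26 + 32%×30.7 = 11.384 kg.
% N = 11.384 / 56.7 = 20.0776%.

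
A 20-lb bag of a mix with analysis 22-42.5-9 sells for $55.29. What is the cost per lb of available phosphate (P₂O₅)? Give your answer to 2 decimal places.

P₂O₅ in bag = 20 × 42.5% = 8.5 lb.
Cost per lb P₂O₅ = $55.29 / 8.5 = $6.5047.

$6.50 per lb P₂O₅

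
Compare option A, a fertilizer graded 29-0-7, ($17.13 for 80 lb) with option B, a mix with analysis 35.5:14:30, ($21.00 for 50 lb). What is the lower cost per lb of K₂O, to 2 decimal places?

$1.40 per lb K₂O (option B)

option A: K₂O per bag = 80 × 7% = 5.6 lb; cost = 17.13 / 5.6 = $3.0589/lb K₂O.
option B: K₂O per bag = 50 × 30% = 15 lb; cost = 21.00 / 15 = $1.4000/lb K₂O.
option B is cheaper.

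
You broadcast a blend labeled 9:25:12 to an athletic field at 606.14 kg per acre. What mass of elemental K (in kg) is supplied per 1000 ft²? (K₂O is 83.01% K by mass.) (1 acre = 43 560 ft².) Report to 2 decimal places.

K₂O per acre = 606.14 × 12% = 72.7368 kg.
Elemental K = 72.7368 × 0.8301 = 60.3788 kg per acre.
Convert to per 1000 ft²: 60.3788 × 0.0229568 = 1.38611 kg.

1.39 kg K per thousand sq ft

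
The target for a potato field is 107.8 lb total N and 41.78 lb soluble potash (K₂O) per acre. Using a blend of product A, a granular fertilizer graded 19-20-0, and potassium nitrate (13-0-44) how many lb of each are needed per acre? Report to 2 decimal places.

502.40 lb product A, 94.95 lb potassium nitrate

Let a = lb of product A, b = lb of potassium nitrate (per acre).
N: 0.19·a + 0.13·b = 107.8
K₂O: 0·a + 0.44·b = 41.78
Solving simultaneously: a = 502.3995, b = 94.9545.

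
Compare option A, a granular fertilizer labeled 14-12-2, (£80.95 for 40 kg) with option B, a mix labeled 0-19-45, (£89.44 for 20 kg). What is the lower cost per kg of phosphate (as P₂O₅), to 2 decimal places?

£16.86 per kg P₂O₅ (option A)

option A: P₂O₅ per bag = 40 × 12% = 4.8 kg; cost = 80.95 / 4.8 = £16.8646/kg P₂O₅.
option B: P₂O₅ per bag = 20 × 19% = 3.8 kg; cost = 89.44 / 3.8 = £23.5368/kg P₂O₅.
option A is cheaper.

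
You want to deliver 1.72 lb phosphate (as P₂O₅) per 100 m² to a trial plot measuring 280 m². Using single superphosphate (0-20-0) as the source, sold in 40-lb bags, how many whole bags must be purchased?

Product per 100 m² = 1.72 / 20% = 8.6 lb.
Total product = 8.6 × 280 / 100 = 24.08 lb.
Bags = ⌈24.08 / 40⌉ = 1.

1 bags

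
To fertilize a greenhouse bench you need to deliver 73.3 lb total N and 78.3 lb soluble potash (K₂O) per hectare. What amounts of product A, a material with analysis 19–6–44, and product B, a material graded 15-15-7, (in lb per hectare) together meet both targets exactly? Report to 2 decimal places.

125.50 lb product A, 329.70 lb product B

Let a = lb of product A, b = lb of product B (per hectare).
N: 0.19·a + 0.15·b = 73.3
K₂O: 0.44·a + 0.07·b = 78.3
Eliminate a: (row1) − 0.19/0.44·(row2) → 0.119773·b = 39.4886, so b = 329.696.
Back-substitute: a = (73.3 − 0.15·329.696) / 0.19 = 125.503.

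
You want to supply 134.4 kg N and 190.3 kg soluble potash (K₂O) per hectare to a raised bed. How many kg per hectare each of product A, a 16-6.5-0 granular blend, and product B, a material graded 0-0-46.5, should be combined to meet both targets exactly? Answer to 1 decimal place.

840.0 kg product A, 409.2 kg product B

With a, b = kg per hectare of product A and product B:
N: 0.16·a + 0·b = 134.4
K₂O: 0·a + 0.465·b = 190.3
Solving simultaneously: a = 840, b = 409.247.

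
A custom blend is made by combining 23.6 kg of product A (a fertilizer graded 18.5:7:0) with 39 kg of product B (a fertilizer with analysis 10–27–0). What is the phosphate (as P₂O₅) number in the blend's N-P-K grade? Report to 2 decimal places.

Total mass = 23.6 + 39 = 62.6 kg.
P₂O₅ mass = 7%×23.6 + 27%×39 = 12.182 kg.
% P₂O₅ = 12.182 / 62.6 = 19.4601%.

19.46% P₂O₅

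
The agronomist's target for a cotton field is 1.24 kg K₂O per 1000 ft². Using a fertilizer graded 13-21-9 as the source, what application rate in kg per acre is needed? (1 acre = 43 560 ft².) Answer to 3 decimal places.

Product per 1000 ft² = 1.24 / 9% = 13.7778 kg.
Convert to per acre: 13.7778 × 43.56 = 600.16 kg.

600.160 kg of product per acre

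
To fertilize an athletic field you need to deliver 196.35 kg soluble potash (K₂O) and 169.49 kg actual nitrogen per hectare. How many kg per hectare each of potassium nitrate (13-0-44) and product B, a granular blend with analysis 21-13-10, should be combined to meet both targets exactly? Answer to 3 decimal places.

Let a = kg of potassium nitrate, b = kg of product B (per hectare).
K₂O: 0.44·a + 0.1·b = 196.35
N: 0.13·a + 0.21·b = 169.49
From row1: a = (196.35 − 0.1·b) / 0.44.
Into row2: 0.13·(196.35 − 0.1·b)/0.44 + 0.21·b = 169.49 → b = 617.7594, a = 305.8501.

305.850 kg potassium nitrate, 617.759 kg product B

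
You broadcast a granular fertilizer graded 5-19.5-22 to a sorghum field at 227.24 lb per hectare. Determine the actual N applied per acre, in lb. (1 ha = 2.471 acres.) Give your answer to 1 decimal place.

nitrogen per hectare = 227.24 × 5% = 11.362 lb.
Convert to per acre: 11.362 × 0.404694 = 4.59814 lb.

4.6 lb N per acre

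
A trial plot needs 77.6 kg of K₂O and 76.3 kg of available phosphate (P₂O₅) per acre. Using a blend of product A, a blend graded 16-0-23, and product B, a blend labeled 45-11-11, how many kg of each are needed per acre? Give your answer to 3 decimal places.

5.652 kg product A, 693.636 kg product B

With a, b = kg per acre of product A and product B:
K₂O: 0.23·a + 0.11·b = 77.6
P₂O₅: 0·a + 0.11·b = 76.3
Solving simultaneously: a = 5.65217, b = 693.6364.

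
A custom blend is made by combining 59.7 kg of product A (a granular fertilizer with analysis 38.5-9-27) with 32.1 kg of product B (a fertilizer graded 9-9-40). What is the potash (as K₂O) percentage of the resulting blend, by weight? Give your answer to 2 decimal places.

31.55% K₂O

Total mass = 59.7 + 32.1 = 91.8 kg.
K₂O mass = 27%×59.7 + 40%×32.1 = 28.959 kg.
% K₂O = 28.959 / 91.8 = 31.5458%.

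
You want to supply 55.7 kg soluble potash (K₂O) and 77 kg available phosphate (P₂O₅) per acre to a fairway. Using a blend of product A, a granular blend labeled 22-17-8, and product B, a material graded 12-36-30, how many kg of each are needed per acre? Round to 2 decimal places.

137.30 kg product A, 149.05 kg product B

Per-acre balance (a = product A, b = product B):
K₂O: 0.08·a + 0.3·b = 55.7
P₂O₅: 0.17·a + 0.36·b = 77
From row1: a = (55.7 − 0.3·b) / 0.08.
Into row2: 0.17·(55.7 − 0.3·b)/0.08 + 0.36·b = 77 → b = 149.054, a = 137.297.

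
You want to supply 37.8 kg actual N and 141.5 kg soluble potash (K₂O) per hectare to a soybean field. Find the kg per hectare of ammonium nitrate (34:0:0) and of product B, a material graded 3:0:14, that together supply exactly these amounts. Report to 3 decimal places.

Per-hectare balance (a = ammonium nitrate, b = product B):
N: 0.34·a + 0.03·b = 37.8
K₂O: 0·a + 0.14·b = 141.5
Solving simultaneously: a = 21.9958, b = 1010.7143.

21.996 kg ammonium nitrate, 1010.714 kg product B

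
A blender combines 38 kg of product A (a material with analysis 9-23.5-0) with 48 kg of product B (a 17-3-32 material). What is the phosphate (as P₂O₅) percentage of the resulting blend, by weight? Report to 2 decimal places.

Total mass = 38 + 48 = 86 kg.
P₂O₅ mass = 23.5%×38 + 3%×48 = 10.37 kg.
% P₂O₅ = 10.37 / 86 = 12.0581%.

12.06% P₂O₅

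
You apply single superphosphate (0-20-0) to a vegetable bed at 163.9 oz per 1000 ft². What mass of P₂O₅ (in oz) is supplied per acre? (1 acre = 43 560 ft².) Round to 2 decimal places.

1427.90 oz P₂O₅ per acre

P₂O₅ per 1000 ft² = 163.9 × 20% = 32.78 oz.
Convert to per acre: 32.78 × 43.56 = 1427.897 oz.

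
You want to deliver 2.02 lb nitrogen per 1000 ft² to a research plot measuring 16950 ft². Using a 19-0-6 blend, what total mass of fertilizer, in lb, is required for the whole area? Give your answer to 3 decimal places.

Product per 1000 ft² = 2.02 / 19% = 10.6316 lb.
Total product = 10.6316 × 16950 / 1000 = 180.2053 lb.

180.205 lb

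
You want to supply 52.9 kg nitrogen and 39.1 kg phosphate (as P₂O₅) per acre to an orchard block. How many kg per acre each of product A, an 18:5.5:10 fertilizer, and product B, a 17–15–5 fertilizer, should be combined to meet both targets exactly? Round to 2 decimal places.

72.97 kg product A, 233.91 kg product B

Let a = kg of product A, b = kg of product B (per acre).
N: 0.18·a + 0.17·b = 52.9
P₂O₅: 0.055·a + 0.15·b = 39.1
Eliminate a: (row1) − 0.18/0.055·(row2) → -0.320909·b = -75.0636, so b = 233.909.
Back-substitute: a = (52.9 − 0.17·233.909) / 0.18 = 72.9745.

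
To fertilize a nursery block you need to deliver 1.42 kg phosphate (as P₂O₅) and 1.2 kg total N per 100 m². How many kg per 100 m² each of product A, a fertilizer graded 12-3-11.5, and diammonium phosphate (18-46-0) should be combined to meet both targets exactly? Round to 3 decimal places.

5.952 kg product A, 2.699 kg diammonium phosphate

Per-100 m² balance (a = product A, b = diammonium phosphate):
P₂O₅: 0.03·a + 0.46·b = 1.42
N: 0.12·a + 0.18·b = 1.2
From row1: a = (1.42 − 0.46·b) / 0.03.
Into row2: 0.12·(1.42 − 0.46·b)/0.03 + 0.18·b = 1.2 → b = 2.6988, a = 5.95181.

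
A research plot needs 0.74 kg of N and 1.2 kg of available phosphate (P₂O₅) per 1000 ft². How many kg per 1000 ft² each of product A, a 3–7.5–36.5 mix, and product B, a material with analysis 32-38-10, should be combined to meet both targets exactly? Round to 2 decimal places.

Let a = kg of product A, b = kg of product B (per 1000 ft²).
N: 0.03·a + 0.32·b = 0.74
P₂O₅: 0.075·a + 0.38·b = 1.2
Solving simultaneously: a = 8.15873, b = 1.54762.

8.16 kg product A, 1.55 kg product B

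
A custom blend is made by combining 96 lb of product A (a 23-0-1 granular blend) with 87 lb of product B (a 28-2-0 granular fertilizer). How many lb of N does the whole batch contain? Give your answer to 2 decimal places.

N mass = 23%×96 + 28%×87 = 46.44 lb.

46.44 lb N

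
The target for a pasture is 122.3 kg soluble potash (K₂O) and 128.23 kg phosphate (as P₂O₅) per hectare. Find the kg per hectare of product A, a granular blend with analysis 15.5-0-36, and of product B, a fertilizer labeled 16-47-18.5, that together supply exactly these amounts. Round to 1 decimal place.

With a, b = kg per hectare of product A and product B:
K₂O: 0.36·a + 0.185·b = 122.3
P₂O₅: 0·a + 0.47·b = 128.23
Solving simultaneously: a = 199.518, b = 272.83.

199.5 kg product A, 272.8 kg product B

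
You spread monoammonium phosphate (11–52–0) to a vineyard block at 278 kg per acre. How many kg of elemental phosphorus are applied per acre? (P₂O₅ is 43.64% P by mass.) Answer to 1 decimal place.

P₂O₅ per acre = 278 × 52% = 144.56 kg.
Elemental P = 144.56 × 0.4364 = 63.086 kg per acre.

63.1 kg P per acre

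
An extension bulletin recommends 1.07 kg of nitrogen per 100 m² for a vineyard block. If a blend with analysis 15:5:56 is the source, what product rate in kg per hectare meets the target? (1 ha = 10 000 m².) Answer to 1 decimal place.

Product per 100 m² = 1.07 / 15% = 7.13333 kg.
Convert to per hectare: 7.13333 × 100 = 713.333 kg.

713.3 kg of product per hectare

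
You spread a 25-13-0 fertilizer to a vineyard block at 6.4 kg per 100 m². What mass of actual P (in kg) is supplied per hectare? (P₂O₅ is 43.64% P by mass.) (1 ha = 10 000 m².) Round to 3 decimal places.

P₂O₅ per 100 m² = 6.4 × 13% = 0.832 kg.
Elemental P = 0.832 × 0.4364 = 0.363085 kg per 100 m².
Convert to per hectare: 0.363085 × 100 = 36.30848 kg.

36.308 kg P per hectare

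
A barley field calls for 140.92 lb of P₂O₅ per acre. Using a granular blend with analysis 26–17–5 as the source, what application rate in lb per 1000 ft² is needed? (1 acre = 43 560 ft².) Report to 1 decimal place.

Product per acre = 140.92 / 17% = 828.941 lb.
Convert to per 1000 ft²: 828.941 × 0.0229568 = 19.0299 lb.

19.0 lb of product per thousand sq ft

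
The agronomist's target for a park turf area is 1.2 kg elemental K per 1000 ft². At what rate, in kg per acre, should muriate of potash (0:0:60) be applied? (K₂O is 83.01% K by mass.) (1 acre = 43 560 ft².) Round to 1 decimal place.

As K₂O: 1.2 / 0.8301 = 1.44561 kg per 1000 ft².
Product per 1000 ft² = 1.44561 / 60% = 2.40935 kg.
Convert to per acre: 2.40935 × 43.56 = 104.951 kg.

105.0 kg of product per acre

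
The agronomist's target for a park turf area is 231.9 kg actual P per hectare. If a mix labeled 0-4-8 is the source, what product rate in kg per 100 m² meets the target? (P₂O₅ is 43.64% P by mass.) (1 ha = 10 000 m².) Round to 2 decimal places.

As P₂O₅: 231.9 / 0.4364 = 531.393 kg per hectare.
Product per hectare = 531.393 / 4% = 13284.8 kg.
Convert to per 100 m²: 13284.8 × 0.01 = 132.848 kg.

132.85 kg of product per hundred sq m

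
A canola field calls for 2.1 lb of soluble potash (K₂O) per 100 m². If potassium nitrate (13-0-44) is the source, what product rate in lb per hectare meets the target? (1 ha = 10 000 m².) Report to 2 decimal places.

477.27 lb of product per hectare

Product per 100 m² = 2.1 / 44% = 4.77273 lb.
Convert to per hectare: 4.77273 × 100 = 477.273 lb.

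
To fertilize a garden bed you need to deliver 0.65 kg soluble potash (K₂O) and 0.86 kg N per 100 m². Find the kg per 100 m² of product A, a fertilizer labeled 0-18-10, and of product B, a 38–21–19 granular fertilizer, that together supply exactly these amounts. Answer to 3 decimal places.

2.200 kg product A, 2.263 kg product B

With a, b = kg per 100 m² of product A and product B:
K₂O: 0.1·a + 0.19·b = 0.65
N: 0·a + 0.38·b = 0.86
Solving simultaneously: a = 2.2, b = 2.26316.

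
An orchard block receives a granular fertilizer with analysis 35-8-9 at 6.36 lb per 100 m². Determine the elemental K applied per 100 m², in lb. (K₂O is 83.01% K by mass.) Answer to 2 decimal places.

0.48 lb K per hundred sq m

K₂O per 100 m² = 6.36 × 9% = 0.5724 lb.
Elemental K = 0.5724 × 0.8301 = 0.475149 lb per 100 m².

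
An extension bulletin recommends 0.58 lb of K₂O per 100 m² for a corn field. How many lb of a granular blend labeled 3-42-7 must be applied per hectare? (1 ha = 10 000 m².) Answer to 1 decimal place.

Product per 100 m² = 0.58 / 7% = 8.28571 lb.
Convert to per hectare: 8.28571 × 100 = 828.571 lb.

828.6 lb of product per hectare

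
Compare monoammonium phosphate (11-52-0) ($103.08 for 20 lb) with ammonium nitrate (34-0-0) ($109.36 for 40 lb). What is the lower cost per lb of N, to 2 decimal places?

monoammonium phosphate: N per bag = 20 × 11% = 2.2 lb; cost = 103.08 / 2.2 = $46.8545/lb N.
ammonium nitrate: N per bag = 40 × 34% = 13.6 lb; cost = 109.36 / 13.6 = $8.0412/lb N.
ammonium nitrate is cheaper.

$8.04 per lb N (ammonium nitrate)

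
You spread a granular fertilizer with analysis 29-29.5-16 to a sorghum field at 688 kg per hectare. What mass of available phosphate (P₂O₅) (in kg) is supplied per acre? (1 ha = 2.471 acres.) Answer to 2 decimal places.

82.14 kg P₂O₅ per acre

P₂O₅ per hectare = 688 × 29.5% = 202.96 kg.
Convert to per acre: 202.96 × 0.404694 = 82.1368 kg.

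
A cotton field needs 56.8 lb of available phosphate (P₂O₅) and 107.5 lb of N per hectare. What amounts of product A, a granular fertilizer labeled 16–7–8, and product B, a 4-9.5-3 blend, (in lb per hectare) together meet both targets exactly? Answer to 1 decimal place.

With a, b = lb per hectare of product A and product B:
P₂O₅: 0.07·a + 0.095·b = 56.8
N: 0.16·a + 0.04·b = 107.5
Solving simultaneously: a = 640.363, b = 126.048.

640.4 lb product A, 126.0 lb product B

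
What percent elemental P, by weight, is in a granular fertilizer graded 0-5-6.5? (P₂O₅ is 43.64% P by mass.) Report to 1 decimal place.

%P = 5 × 0.4364 = 2.182%.

2.2% P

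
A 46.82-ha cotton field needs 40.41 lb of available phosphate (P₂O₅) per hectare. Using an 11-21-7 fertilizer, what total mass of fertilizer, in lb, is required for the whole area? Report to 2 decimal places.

Product per hectare = 40.41 / 21% = 192.429 lb.
Total product = 192.429 × 46.82 = 9009.506 lb.

9009.51 lb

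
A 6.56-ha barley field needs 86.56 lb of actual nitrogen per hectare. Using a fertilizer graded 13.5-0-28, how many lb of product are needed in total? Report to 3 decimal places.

Product per hectare = 86.56 / 13.5% = 641.185 lb.
Total product = 641.185 × 6.56 = 4206.1748 lb.

4206.175 lb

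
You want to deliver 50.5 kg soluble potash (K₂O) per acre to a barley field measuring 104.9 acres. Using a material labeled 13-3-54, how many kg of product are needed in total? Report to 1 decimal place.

9810.1 kg

Product per acre = 50.5 / 54% = 93.5185 kg.
Total product = 93.5185 × 104.9 = 9810.09 kg.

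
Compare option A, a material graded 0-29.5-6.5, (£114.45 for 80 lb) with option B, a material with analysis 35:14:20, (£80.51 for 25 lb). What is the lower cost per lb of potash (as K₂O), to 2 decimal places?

option A: K₂O per bag = 80 × 6.5% = 5.2 lb; cost = 114.45 / 5.2 = £22.0096/lb K₂O.
option B: K₂O per bag = 25 × 20% = 5 lb; cost = 80.51 / 5 = £16.1020/lb K₂O.
option B is cheaper.

£16.10 per lb K₂O (option B)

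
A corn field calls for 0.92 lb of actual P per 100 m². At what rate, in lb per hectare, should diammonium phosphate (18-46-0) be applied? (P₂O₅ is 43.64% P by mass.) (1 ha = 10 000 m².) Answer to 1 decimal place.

As P₂O₅: 0.92 / 0.4364 = 2.10816 lb per 100 m².
Product per 100 m² = 2.10816 / 46% = 4.58295 lb.
Convert to per hectare: 4.58295 × 100 = 458.295 lb.

458.3 lb of product per hectare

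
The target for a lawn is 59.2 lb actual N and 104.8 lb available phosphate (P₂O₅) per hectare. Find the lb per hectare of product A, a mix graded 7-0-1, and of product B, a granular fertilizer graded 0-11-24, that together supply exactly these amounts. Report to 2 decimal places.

With a, b = lb per hectare of product A and product B:
N: 0.07·a + 0·b = 59.2
P₂O₅: 0·a + 0.11·b = 104.8
Solving simultaneously: a = 845.714, b = 952.727.

845.71 lb product A, 952.73 lb product B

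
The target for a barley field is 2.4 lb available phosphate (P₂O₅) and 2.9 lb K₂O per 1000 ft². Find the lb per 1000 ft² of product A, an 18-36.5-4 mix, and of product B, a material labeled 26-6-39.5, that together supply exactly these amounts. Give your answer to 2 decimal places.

Let a = lb of product A, b = lb of product B (per 1000 ft²).
P₂O₅: 0.365·a + 0.06·b = 2.4
K₂O: 0.04·a + 0.395·b = 2.9
Solving simultaneously: a = 5.45935, b = 6.78893.

5.46 lb product A, 6.79 lb product B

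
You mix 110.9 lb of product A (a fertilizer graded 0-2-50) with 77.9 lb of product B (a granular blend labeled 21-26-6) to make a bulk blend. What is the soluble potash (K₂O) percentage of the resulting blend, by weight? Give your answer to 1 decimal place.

31.8% K₂O

Total mass = 110.9 + 77.9 = 188.8 lb.
K₂O mass = 50%×110.9 + 6%×77.9 = 60.124 lb.
% K₂O = 60.124 / 188.8 = 31.8453%.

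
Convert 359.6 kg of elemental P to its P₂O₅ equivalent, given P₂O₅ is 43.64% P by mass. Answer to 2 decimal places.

P₂O₅ = 359.6 / 0.4364 = 824.0147 kg.

824.01 kg P₂O₅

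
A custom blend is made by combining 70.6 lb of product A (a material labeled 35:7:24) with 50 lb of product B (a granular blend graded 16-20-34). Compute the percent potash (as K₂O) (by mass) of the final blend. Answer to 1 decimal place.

28.1% K₂O

Total mass = 70.6 + 50 = 120.6 lb.
K₂O mass = 24%×70.6 + 34%×50 = 33.944 lb.
% K₂O = 33.944 / 120.6 = 28.1459%.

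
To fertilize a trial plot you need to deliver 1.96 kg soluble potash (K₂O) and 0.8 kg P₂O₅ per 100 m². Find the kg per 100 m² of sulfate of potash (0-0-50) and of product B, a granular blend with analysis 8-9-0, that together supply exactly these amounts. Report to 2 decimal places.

3.92 kg sulfate of potash, 8.89 kg product B

With a, b = kg per 100 m² of sulfate of potash and product B:
K₂O: 0.5·a + 0·b = 1.96
P₂O₅: 0·a + 0.09·b = 0.8
Solving simultaneously: a = 3.92, b = 8.88889.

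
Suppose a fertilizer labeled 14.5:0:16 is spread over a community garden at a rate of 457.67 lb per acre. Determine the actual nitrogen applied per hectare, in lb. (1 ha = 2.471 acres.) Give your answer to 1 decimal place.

164.0 lb N per hectare

nitrogen per acre = 457.67 × 14.5% = 66.3621 lb.
Convert to per hectare: 66.3621 × 2.471 = 163.981 lb.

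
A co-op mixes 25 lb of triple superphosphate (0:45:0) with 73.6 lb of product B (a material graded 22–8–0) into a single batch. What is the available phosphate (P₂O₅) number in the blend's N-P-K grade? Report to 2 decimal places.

Total mass = 25 + 73.6 = 98.6 lb.
P₂O₅ mass = 45%×25 + 8%×73.6 = 17.138 lb.
% P₂O₅ = 17.138 / 98.6 = 17.3813%.

17.38% P₂O₅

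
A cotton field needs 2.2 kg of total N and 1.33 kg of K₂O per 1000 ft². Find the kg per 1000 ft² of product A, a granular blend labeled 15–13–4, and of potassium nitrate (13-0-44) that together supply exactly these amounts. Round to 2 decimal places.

Let a = kg of product A, b = kg of potassium nitrate (per 1000 ft²).
N: 0.15·a + 0.13·b = 2.2
K₂O: 0.04·a + 0.44·b = 1.33
Eliminate b: (row1) − 0.13/0.44·(row2) → 0.138182·a = 1.80705, so a = 13.0773.
Then b = (1.33 − 0.04·13.0773) / 0.44 = 1.83388.

13.08 kg product A, 1.83 kg potassium nitrate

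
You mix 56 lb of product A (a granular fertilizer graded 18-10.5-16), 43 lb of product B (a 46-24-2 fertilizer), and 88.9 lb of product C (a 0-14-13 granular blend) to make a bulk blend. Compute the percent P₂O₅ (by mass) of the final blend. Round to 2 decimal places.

15.25% P₂O₅

Total mass = 56 + 43 + 88.9 = 187.9 lb.
P₂O₅ mass = 10.5%×56 + 24%×43 + 14%×88.9 = 28.646 lb.
% P₂O₅ = 28.646 / 187.9 = 15.2453%.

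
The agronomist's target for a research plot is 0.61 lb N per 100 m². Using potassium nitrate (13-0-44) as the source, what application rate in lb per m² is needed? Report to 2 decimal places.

0.05 lb of product per sq m

Product per 100 m² = 0.61 / 13% = 4.69231 lb.
Convert to per m²: 4.69231 × 0.01 = 0.0469231 lb.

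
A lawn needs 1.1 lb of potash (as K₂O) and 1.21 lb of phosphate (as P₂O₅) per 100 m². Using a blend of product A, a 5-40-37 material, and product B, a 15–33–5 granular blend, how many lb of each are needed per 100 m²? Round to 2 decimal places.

2.96 lb product A, 0.08 lb product B

With a, b = lb per 100 m² of product A and product B:
K₂O: 0.37·a + 0.05·b = 1.1
P₂O₅: 0.4·a + 0.33·b = 1.21
Eliminate b: (row1) − 0.05/0.33·(row2) → 0.309394·a = 0.916667, so a = 2.96278.
Then b = (1.21 − 0.4·2.96278) / 0.33 = 0.0754163.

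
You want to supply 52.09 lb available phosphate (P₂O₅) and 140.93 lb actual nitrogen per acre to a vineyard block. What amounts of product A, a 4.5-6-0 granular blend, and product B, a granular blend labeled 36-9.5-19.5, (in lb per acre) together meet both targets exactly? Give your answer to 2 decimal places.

Per-acre balance (a = product A, b = product B):
P₂O₅: 0.06·a + 0.095·b = 52.09
N: 0.045·a + 0.36·b = 140.93
From row1: a = (52.09 − 0.095·b) / 0.06.
Into row2: 0.045·(52.09 − 0.095·b)/0.06 + 0.36·b = 140.93 → b = 352.771, a = 309.613.

309.61 lb product A, 352.77 lb product B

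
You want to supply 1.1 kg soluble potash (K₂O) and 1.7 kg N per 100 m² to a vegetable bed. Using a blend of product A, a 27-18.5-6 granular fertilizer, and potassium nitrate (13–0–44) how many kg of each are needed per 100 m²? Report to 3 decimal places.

5.450 kg product A, 1.757 kg potassium nitrate

Let a = kg of product A, b = kg of potassium nitrate (per 100 m²).
K₂O: 0.06·a + 0.44·b = 1.1
N: 0.27·a + 0.13·b = 1.7
From row1: a = (1.1 − 0.44·b) / 0.06.
Into row2: 0.27·(1.1 − 0.44·b)/0.06 + 0.13·b = 1.7 → b = 1.75676, a = 5.45045.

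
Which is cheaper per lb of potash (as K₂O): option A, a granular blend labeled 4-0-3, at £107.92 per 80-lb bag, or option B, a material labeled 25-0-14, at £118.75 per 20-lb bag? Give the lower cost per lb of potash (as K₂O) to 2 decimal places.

option A: K₂O per bag = 80 × 3% = 2.4 lb; cost = 107.92 / 2.4 = £44.9667/lb K₂O.
option B: K₂O per bag = 20 × 14% = 2.8 lb; cost = 118.75 / 2.8 = £42.4107/lb K₂O.
option B is cheaper.

£42.41 per lb K₂O (option B)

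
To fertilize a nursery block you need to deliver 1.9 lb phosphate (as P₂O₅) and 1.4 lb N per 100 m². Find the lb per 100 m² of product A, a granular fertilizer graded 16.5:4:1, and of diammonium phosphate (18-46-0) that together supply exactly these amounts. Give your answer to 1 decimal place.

4.4 lb product A, 3.7 lb diammonium phosphate

Per-100 m² balance (a = product A, b = diammonium phosphate):
P₂O₅: 0.04·a + 0.46·b = 1.9
N: 0.165·a + 0.18·b = 1.4
Eliminate a: (row1) − 0.04/0.165·(row2) → 0.416364·b = 1.56061, so b = 3.74818.
Back-substitute: a = (1.9 − 0.46·3.74818) / 0.04 = 4.39592.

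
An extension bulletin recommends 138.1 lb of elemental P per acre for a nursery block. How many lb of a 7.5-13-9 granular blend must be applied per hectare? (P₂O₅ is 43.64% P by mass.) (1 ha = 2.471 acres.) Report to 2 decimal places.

As P₂O₅: 138.1 / 0.4364 = 316.453 lb per acre.
Product per acre = 316.453 / 13% = 2434.25 lb.
Convert to per hectare: 2434.25 × 2.471 = 6015.037 lb.

6015.04 lb of product per hectare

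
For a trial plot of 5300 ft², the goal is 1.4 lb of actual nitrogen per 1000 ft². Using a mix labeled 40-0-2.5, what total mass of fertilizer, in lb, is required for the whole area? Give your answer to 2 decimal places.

18.55 lb

Product per 1000 ft² = 1.4 / 40% = 3.5 lb.
Total product = 3.5 × 5300 / 1000 = 18.55 lb.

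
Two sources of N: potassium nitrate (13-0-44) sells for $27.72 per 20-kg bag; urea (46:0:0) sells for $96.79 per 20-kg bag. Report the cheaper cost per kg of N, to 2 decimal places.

potassium nitrate: N per bag = 20 × 13% = 2.6 kg; cost = 27.72 / 2.6 = $10.6615/kg N.
urea: N per bag = 20 × 46% = 9.2 kg; cost = 96.79 / 9.2 = $10.5207/kg N.
urea is cheaper.

$10.52 per kg N (urea)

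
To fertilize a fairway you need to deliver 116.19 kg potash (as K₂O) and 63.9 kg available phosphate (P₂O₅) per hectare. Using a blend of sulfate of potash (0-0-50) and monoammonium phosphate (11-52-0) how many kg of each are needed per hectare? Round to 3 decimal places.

With a, b = kg per hectare of sulfate of potash and monoammonium phosphate:
K₂O: 0.5·a + 0·b = 116.19
P₂O₅: 0·a + 0.52·b = 63.9
Solving simultaneously: a = 232.38, b = 122.8846.

232.380 kg sulfate of potash, 122.885 kg monoammonium phosphate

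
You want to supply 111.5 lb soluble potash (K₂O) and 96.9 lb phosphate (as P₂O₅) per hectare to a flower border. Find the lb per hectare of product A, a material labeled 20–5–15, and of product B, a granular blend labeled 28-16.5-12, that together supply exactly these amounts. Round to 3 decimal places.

361.040 lb product A, 477.867 lb product B

Per-hectare balance (a = product A, b = product B):
K₂O: 0.15·a + 0.12·b = 111.5
P₂O₅: 0.05·a + 0.165·b = 96.9
From row1: a = (111.5 − 0.12·b) / 0.15.
Into row2: 0.05·(111.5 − 0.12·b)/0.15 + 0.165·b = 96.9 → b = 477.8667, a = 361.04.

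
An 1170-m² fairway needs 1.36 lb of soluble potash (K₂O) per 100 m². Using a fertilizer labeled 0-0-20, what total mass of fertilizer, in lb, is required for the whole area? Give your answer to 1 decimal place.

79.6 lb

Product per 100 m² = 1.36 / 20% = 6.8 lb.
Total product = 6.8 × 1170 / 100 = 79.56 lb.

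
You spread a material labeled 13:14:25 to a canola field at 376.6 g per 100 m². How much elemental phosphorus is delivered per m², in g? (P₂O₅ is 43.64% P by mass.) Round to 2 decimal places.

0.23 g P per sq m

P₂O₅ per 100 m² = 376.6 × 14% = 52.724 g.
Elemental P = 52.724 × 0.4364 = 23.0088 g per 100 m².
Convert to per m²: 23.0088 × 0.01 = 0.230088 g.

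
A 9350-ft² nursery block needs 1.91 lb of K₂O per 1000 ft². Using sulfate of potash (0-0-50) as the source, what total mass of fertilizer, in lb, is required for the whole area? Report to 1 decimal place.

35.7 lb

Product per 1000 ft² = 1.91 / 50% = 3.82 lb.
Total product = 3.82 × 9350 / 1000 = 35.717 lb.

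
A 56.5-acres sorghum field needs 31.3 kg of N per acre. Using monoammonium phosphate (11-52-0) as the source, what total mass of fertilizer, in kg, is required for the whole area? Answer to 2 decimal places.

Product per acre = 31.3 / 11% = 284.545 kg.
Total product = 284.545 × 56.5 = 16076.818 kg.

16076.82 kg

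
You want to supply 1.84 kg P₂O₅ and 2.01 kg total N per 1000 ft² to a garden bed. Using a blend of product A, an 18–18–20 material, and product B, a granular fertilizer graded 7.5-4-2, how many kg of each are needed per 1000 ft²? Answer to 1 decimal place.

Let a = kg of product A, b = kg of product B (per 1000 ft²).
P₂O₅: 0.18·a + 0.04·b = 1.84
N: 0.18·a + 0.075·b = 2.01
Eliminate b: (row1) − 0.04/0.075·(row2) → 0.084·a = 0.768, so a = 9.14286.
Then b = (2.01 − 0.18·9.14286) / 0.075 = 4.85714.

9.1 kg product A, 4.9 kg product B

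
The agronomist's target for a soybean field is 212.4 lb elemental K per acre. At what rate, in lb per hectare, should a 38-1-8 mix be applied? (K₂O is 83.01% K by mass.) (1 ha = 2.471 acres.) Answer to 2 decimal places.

As K₂O: 212.4 / 0.8301 = 255.873 lb per acre.
Product per acre = 255.873 / 8% = 3198.41 lb.
Convert to per hectare: 3198.41 × 2.471 = 7903.271 lb.

7903.27 lb of product per hectare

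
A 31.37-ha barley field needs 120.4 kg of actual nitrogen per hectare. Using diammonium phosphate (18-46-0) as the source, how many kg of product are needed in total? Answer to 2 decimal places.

Product per hectare = 120.4 / 18% = 668.889 kg.
Total product = 668.889 × 31.37 = 20983.044 kg.

20983.04 kg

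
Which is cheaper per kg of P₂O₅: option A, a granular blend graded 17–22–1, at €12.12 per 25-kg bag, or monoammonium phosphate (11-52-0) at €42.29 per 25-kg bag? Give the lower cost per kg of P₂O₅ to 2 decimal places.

€2.20 per kg P₂O₅ (option A)

option A: P₂O₅ per bag = 25 × 22% = 5.5 kg; cost = 12.12 / 5.5 = €2.2036/kg P₂O₅.
monoammonium phosphate: P₂O₅ per bag = 25 × 52% = 13 kg; cost = 42.29 / 13 = €3.2531/kg P₂O₅.
option A is cheaper.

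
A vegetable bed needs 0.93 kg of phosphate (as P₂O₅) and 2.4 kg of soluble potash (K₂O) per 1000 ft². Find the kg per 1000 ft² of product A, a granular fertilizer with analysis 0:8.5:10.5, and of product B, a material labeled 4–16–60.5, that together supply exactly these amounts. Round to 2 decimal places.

Let a = kg of product A, b = kg of product B (per 1000 ft²).
P₂O₅: 0.085·a + 0.16·b = 0.93
K₂O: 0.105·a + 0.605·b = 2.4
Eliminate a: (row1) − 0.085/0.105·(row2) → -0.329762·b = -1.01286, so b = 3.07148.
Back-substitute: a = (0.93 − 0.16·3.07148) / 0.085 = 5.15957.

5.16 kg product A, 3.07 kg product B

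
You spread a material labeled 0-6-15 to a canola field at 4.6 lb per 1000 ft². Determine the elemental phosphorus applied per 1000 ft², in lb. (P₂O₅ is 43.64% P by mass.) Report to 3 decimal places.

P₂O₅ per 1000 ft² = 4.6 × 6% = 0.276 lb.
Elemental P = 0.276 × 0.4364 = 0.120446 lb per 1000 ft².

0.120 lb P per thousand sq ft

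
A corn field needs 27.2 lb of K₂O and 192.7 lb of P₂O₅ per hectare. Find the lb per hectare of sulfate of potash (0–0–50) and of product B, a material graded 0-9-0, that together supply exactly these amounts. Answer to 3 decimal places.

With a, b = lb per hectare of sulfate of potash and product B:
K₂O: 0.5·a + 0·b = 27.2
P₂O₅: 0·a + 0.09·b = 192.7
Solving simultaneously: a = 54.4, b = 2141.1111.

54.400 lb sulfate of potash, 2141.111 lb product B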